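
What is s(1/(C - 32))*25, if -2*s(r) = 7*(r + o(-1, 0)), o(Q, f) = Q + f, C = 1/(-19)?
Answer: 7850/87 ≈ 90.230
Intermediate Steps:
C = -1/19 ≈ -0.052632
s(r) = 7/2 - 7*r/2 (s(r) = -7*(r + (-1 + 0))/2 = -7*(r - 1)/2 = -7*(-1 + r)/2 = -(-7 + 7*r)/2 = 7/2 - 7*r/2)
s(1/(C - 32))*25 = (7/2 - 7/(2*(-1/19 - 32)))*25 = (7/2 - 7/(2*(-609/19)))*25 = (7/2 - 7/2*(-19/609))*25 = (7/2 + 19/174)*25 = (314/87)*25 = 7850/87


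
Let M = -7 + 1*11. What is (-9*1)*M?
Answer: -36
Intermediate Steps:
M = 4 (M = -7 + 11 = 4)
(-9*1)*M = -9*1*4 = -9*4 = -36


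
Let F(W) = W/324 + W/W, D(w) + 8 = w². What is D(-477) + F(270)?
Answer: 1365137/6 ≈ 2.2752e+5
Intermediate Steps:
D(w) = -8 + w²
F(W) = 1 + W/324 (F(W) = W*(1/324) + 1 = W/324 + 1 = 1 + W/324)
D(-477) + F(270) = (-8 + (-477)²) + (1 + (1/324)*270) = (-8 + 227529) + (1 + ⅚) = 227521 + 11/6 = 1365137/6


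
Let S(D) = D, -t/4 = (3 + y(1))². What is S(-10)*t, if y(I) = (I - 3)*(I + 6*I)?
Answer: 4840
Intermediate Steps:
y(I) = 7*I*(-3 + I) (y(I) = (-3 + I)*(7*I) = 7*I*(-3 + I))
t = -484 (t = -4*(3 + 7*1*(-3 + 1))² = -4*(3 + 7*1*(-2))² = -4*(3 - 14)² = -4*(-11)² = -4*121 = -484)
S(-10)*t = -10*(-484) = 4840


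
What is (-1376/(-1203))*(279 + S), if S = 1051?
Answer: 1830080/1203 ≈ 1521.3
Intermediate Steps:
(-1376/(-1203))*(279 + S) = (-1376/(-1203))*(279 + 1051) = -1376*(-1/1203)*1330 = (1376/1203)*1330 = 1830080/1203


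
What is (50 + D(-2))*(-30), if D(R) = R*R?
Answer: -1620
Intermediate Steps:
D(R) = R²
(50 + D(-2))*(-30) = (50 + (-2)²)*(-30) = (50 + 4)*(-30) = 54*(-30) = -1620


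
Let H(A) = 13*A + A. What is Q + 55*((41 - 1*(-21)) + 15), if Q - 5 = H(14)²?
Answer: 42656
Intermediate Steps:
H(A) = 14*A
Q = 38421 (Q = 5 + (14*14)² = 5 + 196² = 5 + 38416 = 38421)
Q + 55*((41 - 1*(-21)) + 15) = 38421 + 55*((41 - 1*(-21)) + 15) = 38421 + 55*((41 + 21) + 15) = 38421 + 55*(62 + 15) = 38421 + 55*77 = 38421 + 4235 = 42656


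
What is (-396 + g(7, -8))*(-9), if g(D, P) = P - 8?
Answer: 3708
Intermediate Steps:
g(D, P) = -8 + P
(-396 + g(7, -8))*(-9) = (-396 + (-8 - 8))*(-9) = (-396 - 16)*(-9) = -412*(-9) = 3708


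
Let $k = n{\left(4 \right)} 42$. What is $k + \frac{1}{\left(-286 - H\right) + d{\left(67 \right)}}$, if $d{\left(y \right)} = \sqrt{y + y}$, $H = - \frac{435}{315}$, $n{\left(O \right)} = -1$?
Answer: $- \frac{1498073787}{35665435} - \frac{441 \sqrt{134}}{35665435} \approx -42.004$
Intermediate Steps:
$H = - \frac{29}{21}$ ($H = \left(-435\right) \frac{1}{315} = - \frac{29}{21} \approx -1.381$)
$d{\left(y \right)} = \sqrt{2} \sqrt{y}$ ($d{\left(y \right)} = \sqrt{2 y} = \sqrt{2} \sqrt{y}$)
$k = -42$ ($k = \left(-1\right) 42 = -42$)
$k + \frac{1}{\left(-286 - H\right) + d{\left(67 \right)}} = -42 + \frac{1}{\left(-286 - - \frac{29}{21}\right) + \sqrt{2} \sqrt{67}} = -42 + \frac{1}{\left(-286 + \frac{29}{21}\right) + \sqrt{134}} = -42 + \frac{1}{- \frac{5977}{21} + \sqrt{134}}$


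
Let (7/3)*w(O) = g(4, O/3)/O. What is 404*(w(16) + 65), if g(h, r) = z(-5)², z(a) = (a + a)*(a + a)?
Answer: 941320/7 ≈ 1.3447e+5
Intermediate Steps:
z(a) = 4*a² (z(a) = (2*a)*(2*a) = 4*a²)
g(h, r) = 10000 (g(h, r) = (4*(-5)²)² = (4*25)² = 100² = 10000)
w(O) = 30000/(7*O) (w(O) = 3*(10000/O)/7 = 30000/(7*O))
404*(w(16) + 65) = 404*((30000/7)/16 + 65) = 404*((30000/7)*(1/16) + 65) = 404*(1875/7 + 65) = 404*(2330/7) = 941320/7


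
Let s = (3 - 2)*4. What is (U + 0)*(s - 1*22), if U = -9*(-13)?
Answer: -2106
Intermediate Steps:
s = 4 (s = 1*4 = 4)
U = 117
(U + 0)*(s - 1*22) = (117 + 0)*(4 - 1*22) = 117*(4 - 22) = 117*(-18) = -2106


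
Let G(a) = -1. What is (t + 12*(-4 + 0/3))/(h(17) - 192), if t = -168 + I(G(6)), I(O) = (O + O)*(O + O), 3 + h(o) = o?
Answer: 106/89 ≈ 1.1910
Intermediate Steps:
h(o) = -3 + o
I(O) = 4*O**2 (I(O) = (2*O)*(2*O) = 4*O**2)
t = -164 (t = -168 + 4*(-1)**2 = -168 + 4*1 = -168 + 4 = -164)
(t + 12*(-4 + 0/3))/(h(17) - 192) = (-164 + 12*(-4 + 0/3))/((-3 + 17) - 192) = (-164 + 12*(-4 + 0*(1/3)))/(14 - 192) = (-164 + 12*(-4 + 0))/(-178) = (-164 + 12*(-4))*(-1/178) = (-164 - 48)*(-1/178) = -212*(-1/178) = 106/89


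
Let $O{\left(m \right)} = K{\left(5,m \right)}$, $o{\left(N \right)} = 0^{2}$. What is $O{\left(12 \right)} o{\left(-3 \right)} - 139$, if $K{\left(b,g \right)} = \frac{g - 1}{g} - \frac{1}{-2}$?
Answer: $-139$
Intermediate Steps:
$o{\left(N \right)} = 0$
$K{\left(b,g \right)} = \frac{1}{2} + \frac{-1 + g}{g}$ ($K{\left(b,g \right)} = \frac{-1 + g}{g} - - \frac{1}{2} = \frac{-1 + g}{g} + \frac{1}{2} = \frac{1}{2} + \frac{-1 + g}{g}$)
$O{\left(m \right)} = \frac{3}{2} - \frac{1}{m}$
$O{\left(12 \right)} o{\left(-3 \right)} - 139 = \left(\frac{3}{2} - \frac{1}{12}\right) 0 - 139 = \frac{17}{12} \cdot 0 - 139 = 0 - 139 = -139$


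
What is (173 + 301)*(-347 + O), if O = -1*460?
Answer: -382518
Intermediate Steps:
O = -460
(173 + 301)*(-347 + O) = (173 + 301)*(-347 - 460) = 474*(-807) = -382518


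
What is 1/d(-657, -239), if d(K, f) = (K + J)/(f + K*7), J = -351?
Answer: 2419/504 ≈ 4.7996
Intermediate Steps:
d(K, f) = (-351 + K)/(f + 7*K) (d(K, f) = (K - 351)/(f + K*7) = (-351 + K)/(f + 7*K))
1/d(-657, -239) = 1/((-351 - 657)/(-239 + 7*(-657))) = 1/(-1008/(-239 - 4599)) = 1/(-1008/(-4838)) = 1/(-1/4838*(-1008)) = 1/(504/2419) = 2419/504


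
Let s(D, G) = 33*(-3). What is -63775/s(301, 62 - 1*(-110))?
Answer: 63775/99 ≈ 644.19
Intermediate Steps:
s(D, G) = -99
-63775/s(301, 62 - 1*(-110)) = -63775/(-99) = -63775*(-1/99) = 63775/99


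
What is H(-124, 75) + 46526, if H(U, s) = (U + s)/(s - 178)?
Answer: 4792227/103 ≈ 46527.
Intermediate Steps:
H(U, s) = (U + s)/(-178 + s)
H(-124, 75) + 46526 = (-124 + 75)/(-178 + 75) + 46526 = -49/(-103) + 46526 = -1/103*(-49) + 46526 = 49/103 + 46526 = 4792227/103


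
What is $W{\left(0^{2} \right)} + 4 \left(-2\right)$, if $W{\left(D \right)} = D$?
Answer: $-8$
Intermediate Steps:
$W{\left(0^{2} \right)} + 4 \left(-2\right) = 0^{2} + 4 \left(-2\right) = 0 - 8 = -8$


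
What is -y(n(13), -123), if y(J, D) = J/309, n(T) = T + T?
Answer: -26/309 ≈ -0.084142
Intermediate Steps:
n(T) = 2*T
y(J, D) = J/309 (y(J, D) = J*(1/309) = J/309)
-y(n(13), -123) = -2*13/309 = -26/309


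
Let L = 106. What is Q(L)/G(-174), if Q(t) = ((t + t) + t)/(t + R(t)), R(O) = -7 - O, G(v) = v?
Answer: 53/203 ≈ 0.26108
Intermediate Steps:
Q(t) = -3*t/7 (Q(t) = ((t + t) + t)/(t + (-7 - t)) = (2*t + t)/(-7) = (3*t)*(-⅐) = -3*t/7)
Q(L)/G(-174) = -3/7*106/(-174) = -318/7*(-1/174) = 53/203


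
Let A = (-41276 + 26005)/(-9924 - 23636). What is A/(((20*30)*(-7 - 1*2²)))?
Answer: -15271/221496000 ≈ -6.8945e-5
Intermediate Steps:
A = 15271/33560 (A = -15271/(-33560) = -15271*(-1/33560) = 15271/33560 ≈ 0.45504)
A/(((20*30)*(-7 - 1*2²))) = 15271/(33560*(((20*30)*(-7 - 1*2²)))) = 15271/(33560*((600*(-7 - 1*4)))) = 15271/(33560*((600*(-7 - 4)))) = 15271/(33560*((600*(-11)))) = (15271/33560)/(-6600) = (15271/33560)*(-1/6600) = -15271/221496000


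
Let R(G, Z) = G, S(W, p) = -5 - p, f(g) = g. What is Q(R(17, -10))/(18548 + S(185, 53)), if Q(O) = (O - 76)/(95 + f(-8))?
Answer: -59/1608630 ≈ -3.6677e-5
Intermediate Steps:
Q(O) = -76/87 + O/87 (Q(O) = (O - 76)/(95 - 8) = (-76 + O)/87 = (-76 + O)*(1/87) = -76/87 + O/87)
Q(R(17, -10))/(18548 + S(185, 53)) = (-76/87 + (1/87)*17)/(18548 + (-5 - 1*53)) = (-76/87 + 17/87)/(18548 + (-5 - 53)) = -59/(87*(18548 - 58)) = -59/87/18490 = -59/87*1/18490 = -59/1608630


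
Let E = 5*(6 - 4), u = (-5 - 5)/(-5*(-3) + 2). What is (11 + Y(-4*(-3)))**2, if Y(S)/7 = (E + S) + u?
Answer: 7480225/289 ≈ 25883.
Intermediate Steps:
u = -10/17 (u = -10/(15 + 2) = -10/17 ≈ -0.58823)
E = 10 (E = 5*2 = 10)
Y(S) = 1120/17 + 7*S (Y(S) = 7*((10 + S) - 10/17) = 7*(160/17 + S) = 1120/17 + 7*S)
(11 + Y(-4*(-3)))**2 = (11 + (1120/17 + 7*(-4*(-3))))**2 = (11 + (1120/17 + 7*12))**2 = (11 + (1120/17 + 84))**2 = (11 + 2548/17)**2 = (2735/17)**2 = 7480225/289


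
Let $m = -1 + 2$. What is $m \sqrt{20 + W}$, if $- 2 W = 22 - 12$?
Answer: $\sqrt{15} \approx 3.873$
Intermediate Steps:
$W = -5$ ($W = - \frac{22 - 12}{2} = \left(- \frac{1}{2}\right) 10 = -5$)
$m = 1$
$m \sqrt{20 + W} = 1 \sqrt{20 - 5} = 1 \sqrt{15} = \sqrt{15}$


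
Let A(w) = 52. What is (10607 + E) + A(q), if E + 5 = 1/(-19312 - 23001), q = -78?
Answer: 450802701/42313 ≈ 10654.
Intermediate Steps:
E = -211566/42313 (E = -5 + 1/(-19312 - 23001) = -5 + 1/(-42313) = -5 - 1/42313 = -211566/42313 ≈ -5.0000)
(10607 + E) + A(q) = (10607 - 211566/42313) + 52 = 448602425/42313 + 52 = 450802701/42313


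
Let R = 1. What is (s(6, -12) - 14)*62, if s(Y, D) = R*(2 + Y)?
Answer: -372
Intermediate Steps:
s(Y, D) = 2 + Y (s(Y, D) = 1*(2 + Y) = 2 + Y)
(s(6, -12) - 14)*62 = ((2 + 6) - 14)*62 = (8 - 14)*62 = -6*62 = -372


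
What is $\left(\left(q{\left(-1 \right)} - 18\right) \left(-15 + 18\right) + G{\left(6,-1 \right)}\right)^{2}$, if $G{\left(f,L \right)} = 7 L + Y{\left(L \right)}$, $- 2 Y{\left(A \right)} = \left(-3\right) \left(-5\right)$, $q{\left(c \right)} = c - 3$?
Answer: $\frac{25921}{4} \approx 6480.3$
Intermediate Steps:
$q{\left(c \right)} = -3 + c$
$Y{\left(A \right)} = - \frac{15}{2}$ ($Y{\left(A \right)} = - \frac{\left(-3\right) \left(-5\right)}{2} = \left(- \frac{1}{2}\right) 15 = - \frac{15}{2}$)
$G{\left(f,L \right)} = - \frac{15}{2} + 7 L$ ($G{\left(f,L \right)} = 7 L - \frac{15}{2} = - \frac{15}{2} + 7 L$)
$\left(\left(q{\left(-1 \right)} - 18\right) \left(-15 + 18\right) + G{\left(6,-1 \right)}\right)^{2} = \left(\left(\left(-3 - 1\right) - 18\right) \left(-15 + 18\right) + \left(- \frac{15}{2} + 7 \left(-1\right)\right)\right)^{2} = \left(\left(-4 - 18\right) 3 - \frac{29}{2}\right)^{2} = \left(\left(-22\right) 3 - \frac{29}{2}\right)^{2} = \left(-66 - \frac{29}{2}\right)^{2} = \left(- \frac{161}{2}\right)^{2} = \frac{25921}{4}$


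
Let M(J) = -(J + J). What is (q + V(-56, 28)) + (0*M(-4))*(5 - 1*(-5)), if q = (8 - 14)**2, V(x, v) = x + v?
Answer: 8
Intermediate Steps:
V(x, v) = v + x
q = 36 (q = (-6)**2 = 36)
M(J) = -2*J
(q + V(-56, 28)) + (0*M(-4))*(5 - 1*(-5)) = (36 + (28 - 56)) + (0*(-2*(-4)))*(5 - 1*(-5)) = (36 - 28) + (0*8)*(5 + 5) = 8 + 0*10 = 8 + 0 = 8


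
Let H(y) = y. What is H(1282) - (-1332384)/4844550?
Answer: 1035340914/807425 ≈ 1282.3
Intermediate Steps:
H(1282) - (-1332384)/4844550 = 1282 - (-1332384)/4844550 = 1282 - 1*(-222064/807425) = 1282 + 222064/807425 = 1035340914/807425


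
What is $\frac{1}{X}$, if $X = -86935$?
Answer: $- \frac{1}{86935} \approx -1.1503 \cdot 10^{-5}$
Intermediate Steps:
$\frac{1}{X} = \frac{1}{-86935} = - \frac{1}{86935}$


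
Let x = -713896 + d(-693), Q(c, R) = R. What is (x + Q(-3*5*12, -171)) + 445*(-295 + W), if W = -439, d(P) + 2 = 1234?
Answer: -1039465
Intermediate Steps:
d(P) = 1232 (d(P) = -2 + 1234 = 1232)
x = -712664 (x = -713896 + 1232 = -712664)
(x + Q(-3*5*12, -171)) + 445*(-295 + W) = (-712664 - 171) + 445*(-295 - 439) = -712835 + 445*(-734) = -712835 - 326630 = -1039465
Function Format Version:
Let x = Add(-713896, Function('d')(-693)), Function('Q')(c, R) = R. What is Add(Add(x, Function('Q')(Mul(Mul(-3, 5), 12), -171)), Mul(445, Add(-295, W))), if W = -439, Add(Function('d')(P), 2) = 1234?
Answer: -1039465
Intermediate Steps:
Function('d')(P) = 1232 (Function('d')(P) = Add(-2, 1234) = 1232)
x = -712664 (x = Add(-713896, 1232) = -712664)
Add(Add(x, Function('Q')(Mul(Mul(-3, 5), 12), -171)), Mul(445, Add(-295, W))) = Add(Add(-712664, -171), Mul(445, Add(-295, -439))) = Add(-712835, Mul(445, -734)) = Add(-712835, -326630) = -1039465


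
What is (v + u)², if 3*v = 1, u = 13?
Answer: 1600/9 ≈ 177.78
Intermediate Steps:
v = ⅓ (v = (⅓)*1 = ⅓ ≈ 0.33333)
(v + u)² = (⅓ + 13)² = (40/3)² = 1600/9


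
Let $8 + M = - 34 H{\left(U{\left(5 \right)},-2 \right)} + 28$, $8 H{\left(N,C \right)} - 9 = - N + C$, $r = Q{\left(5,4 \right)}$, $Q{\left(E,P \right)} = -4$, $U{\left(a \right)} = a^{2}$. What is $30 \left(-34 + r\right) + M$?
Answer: $- \frac{2087}{2} \approx -1043.5$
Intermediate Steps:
$r = -4$
$H{\left(N,C \right)} = \frac{9}{8} - \frac{N}{8} + \frac{C}{8}$ ($H{\left(N,C \right)} = \frac{9}{8} + \frac{- N + C}{8} = \frac{9}{8} + \frac{C - N}{8} = \frac{9}{8} + \left(- \frac{N}{8} + \frac{C}{8}\right) = \frac{9}{8} - \frac{N}{8} + \frac{C}{8}$)
$M = \frac{193}{2}$ ($M = -8 - \left(-28 + 34 \left(\frac{9}{8} - \frac{5^{2}}{8} + \frac{1}{8} \left(-2\right)\right)\right) = -8 - \left(-28 + 34 \left(\frac{9}{8} - \frac{25}{8} - \frac{1}{4}\right)\right) = -8 + \left(\left(-34\right) \left(- \frac{9}{4}\right) + 28\right) = -8 + \left(\frac{153}{2} + 28\right) = -8 + \frac{209}{2} = \frac{193}{2} \approx 96.5$)
$30 \left(-34 + r\right) + M = 30 \left(-34 - 4\right) + \frac{193}{2} = 30 \left(-38\right) + \frac{193}{2} = -1140 + \frac{193}{2} = - \frac{2087}{2}$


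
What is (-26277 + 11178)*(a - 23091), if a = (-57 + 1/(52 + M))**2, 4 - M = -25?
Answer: 655259330635/2187 ≈ 2.9962e+8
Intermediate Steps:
M = 29 (M = 4 - 1*(-25) = 4 + 25 = 29)
a = 21307456/6561 (a = (-57 + 1/(52 + 29))**2 = (-57 + 1/81)**2 = (-4616/81)**2 = 21307456/6561 ≈ 3247.6)
(-26277 + 11178)*(a - 23091) = (-26277 + 11178)*(21307456/6561 - 23091) = -15099*(-130192595/6561) = 655259330635/2187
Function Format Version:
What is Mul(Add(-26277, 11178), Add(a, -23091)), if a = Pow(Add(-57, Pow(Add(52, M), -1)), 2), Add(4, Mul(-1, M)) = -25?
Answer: Rational(655259330635, 2187) ≈ 2.9962e+8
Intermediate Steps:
M = 29 (M = Add(4, Mul(-1, -25)) = Add(4, 25) = 29)
a = Rational(21307456, 6561) (a = Pow(Add(-57, Pow(Add(52, 29), -1)), 2) = Pow(Add(-57, Pow(81, -1)), 2) = Pow(Add(-57, Rational(1, 81)), 2) = Pow(Rational(-4616, 81), 2) = Rational(21307456, 6561) ≈ 3247.6)
Mul(Add(-26277, 11178), Add(a, -23091)) = Mul(Add(-26277, 11178), Add(Rational(21307456, 6561), -23091)) = Mul(-15099, Rational(-130192595, 6561)) = Rational(655259330635, 2187)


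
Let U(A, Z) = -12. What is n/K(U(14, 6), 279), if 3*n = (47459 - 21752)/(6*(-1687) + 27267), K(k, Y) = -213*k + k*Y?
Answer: -779/1234440 ≈ -0.00063105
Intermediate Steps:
K(k, Y) = -213*k + Y*k
n = 8569/17145 (n = ((47459 - 21752)/(6*(-1687) + 27267))/3 = (25707/(-10122 + 27267))/3 = (25707/17145)/3 = (25707*(1/17145))/3 = (1/3)*(8569/5715) = 8569/17145 ≈ 0.49980)
n/K(U(14, 6), 279) = 8569/(17145*((-12*(-213 + 279)))) = 8569/(17145*((-12*66))) = (8569/17145)/(-792) = (8569/17145)*(-1/792) = -779/1234440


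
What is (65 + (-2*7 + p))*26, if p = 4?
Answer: 1430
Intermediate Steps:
(65 + (-2*7 + p))*26 = (65 + (-2*7 + 4))*26 = (65 + (-14 + 4))*26 = (65 - 10)*26 = 55*26 = 1430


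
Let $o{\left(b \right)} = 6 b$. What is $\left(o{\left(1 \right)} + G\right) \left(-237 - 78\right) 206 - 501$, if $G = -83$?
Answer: $4996029$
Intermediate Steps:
$\left(o{\left(1 \right)} + G\right) \left(-237 - 78\right) 206 - 501 = \left(6 \cdot 1 - 83\right) \left(-237 - 78\right) 206 - 501 = \left(6 - 83\right) \left(-315\right) 206 - 501 = \left(-77\right) \left(-315\right) 206 - 501 = 24255 \cdot 206 - 501 = 4996530 - 501 = 4996029$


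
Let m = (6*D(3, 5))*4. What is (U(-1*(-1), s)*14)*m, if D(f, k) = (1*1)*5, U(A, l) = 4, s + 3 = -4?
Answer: 6720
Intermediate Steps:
s = -7 (s = -3 - 4 = -7)
D(f, k) = 5 (D(f, k) = 1*5 = 5)
m = 120 (m = (6*5)*4 = 30*4 = 120)
(U(-1*(-1), s)*14)*m = (4*14)*120 = 56*120 = 6720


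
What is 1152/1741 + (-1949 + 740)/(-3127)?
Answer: 5707173/5444107 ≈ 1.0483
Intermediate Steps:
1152/1741 + (-1949 + 740)/(-3127) = 1152*(1/1741) - 1209*(-1/3127) = 1152/1741 + 1209/3127 = 5707173/5444107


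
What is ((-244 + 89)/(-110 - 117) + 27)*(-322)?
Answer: -2023448/227 ≈ -8913.9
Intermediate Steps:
((-244 + 89)/(-110 - 117) + 27)*(-322) = (-155/(-227) + 27)*(-322) = (-155*(-1/227) + 27)*(-322) = (155/227 + 27)*(-322) = (6284/227)*(-322) = -2023448/227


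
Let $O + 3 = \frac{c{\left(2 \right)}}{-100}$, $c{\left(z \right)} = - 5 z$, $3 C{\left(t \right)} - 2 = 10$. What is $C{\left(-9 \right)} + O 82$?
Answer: $- \frac{1169}{5} \approx -233.8$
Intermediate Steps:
$C{\left(t \right)} = 4$ ($C{\left(t \right)} = \frac{2}{3} + \frac{1}{3} \cdot 10 = \frac{2}{3} + \frac{10}{3} = 4$)
$O = - \frac{29}{10}$ ($O = -3 + \frac{\left(-5\right) 2}{-100} = -3 - - \frac{1}{10} = -3 + \frac{1}{10} = - \frac{29}{10} \approx -2.9$)
$C{\left(-9 \right)} + O 82 = 4 - \frac{1189}{5} = - \frac{1169}{5}$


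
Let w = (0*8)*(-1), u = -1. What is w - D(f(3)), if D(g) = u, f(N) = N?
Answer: 1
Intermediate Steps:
D(g) = -1
w = 0 (w = 0*(-1) = 0)
w - D(f(3)) = 0 - 1*(-1) = 0 + 1 = 1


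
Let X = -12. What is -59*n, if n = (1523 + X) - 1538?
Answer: 1593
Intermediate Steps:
n = -27 (n = (1523 - 12) - 1538 = 1511 - 1538 = -27)
-59*n = -59*(-27) = 1593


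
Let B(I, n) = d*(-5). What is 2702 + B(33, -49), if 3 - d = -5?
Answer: 2662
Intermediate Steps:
d = 8 (d = 3 - 1*(-5) = 3 + 5 = 8)
B(I, n) = -40 (B(I, n) = 8*(-5) = -40)
2702 + B(33, -49) = 2702 - 40 = 2662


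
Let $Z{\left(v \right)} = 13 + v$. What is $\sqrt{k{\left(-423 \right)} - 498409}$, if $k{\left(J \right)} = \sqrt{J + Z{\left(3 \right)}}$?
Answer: $\sqrt{-498409 + i \sqrt{407}} \approx 0.01 + 705.98 i$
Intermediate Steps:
$k{\left(J \right)} = \sqrt{16 + J}$ ($k{\left(J \right)} = \sqrt{J + \left(13 + 3\right)} = \sqrt{J + 16} = \sqrt{16 + J}$)
$\sqrt{k{\left(-423 \right)} - 498409} = \sqrt{\sqrt{16 - 423} - 498409} = \sqrt{\sqrt{-407} - 498409} = \sqrt{i \sqrt{407} - 498409} = \sqrt{-498409 + i \sqrt{407}}$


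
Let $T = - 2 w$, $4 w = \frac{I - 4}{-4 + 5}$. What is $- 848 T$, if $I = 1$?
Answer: $-1272$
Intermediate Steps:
$w = - \frac{3}{4}$ ($w = \frac{\left(1 - 4\right) \frac{1}{-4 + 5}}{4} = \frac{\left(-3\right) 1^{-1}}{4} = \frac{\left(-3\right) 1}{4} = \frac{1}{4} \left(-3\right) = - \frac{3}{4} \approx -0.75$)
$T = \frac{3}{2}$ ($T = \left(-2\right) \left(- \frac{3}{4}\right) = \frac{3}{2} \approx 1.5$)
$- 848 T = \left(-848\right) \frac{3}{2} = -1272$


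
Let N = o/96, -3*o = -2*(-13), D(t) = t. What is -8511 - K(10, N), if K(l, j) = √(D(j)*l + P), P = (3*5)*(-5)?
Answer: -8511 - I*√10930/12 ≈ -8511.0 - 8.7122*I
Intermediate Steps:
P = -75 (P = 15*(-5) = -75)
o = -26/3 (o = -(-2)*(-13)/3 = -⅓*26 = -26/3 ≈ -8.6667)
N = -13/144 (N = -26/3/96 = -26/3*1/96 = -13/144 ≈ -0.090278)
K(l, j) = √(-75 + j*l) (K(l, j) = √(j*l - 75) = √(-75 + j*l))
-8511 - K(10, N) = -8511 - √(-75 - 13/144*10) = -8511 - √(-75 - 65/72) = -8511 - √(-5465/72) = -8511 - I*√10930/12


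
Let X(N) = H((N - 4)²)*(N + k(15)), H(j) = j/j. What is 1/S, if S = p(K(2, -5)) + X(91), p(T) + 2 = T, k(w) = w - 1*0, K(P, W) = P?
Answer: 1/106 ≈ 0.0094340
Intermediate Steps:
k(w) = w (k(w) = w + 0 = w)
p(T) = -2 + T
H(j) = 1
X(N) = 15 + N (X(N) = 1*(N + 15) = 1*(15 + N) = 15 + N)
S = 106 (S = (-2 + 2) + (15 + 91) = 0 + 106 = 106)
1/S = 1/106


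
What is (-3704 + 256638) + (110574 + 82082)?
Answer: 445590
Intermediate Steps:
(-3704 + 256638) + (110574 + 82082) = 252934 + 192656 = 445590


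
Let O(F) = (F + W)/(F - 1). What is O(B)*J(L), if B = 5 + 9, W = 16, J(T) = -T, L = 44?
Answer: -1320/13 ≈ -101.54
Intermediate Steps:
B = 14
O(F) = (16 + F)/(-1 + F) (O(F) = (F + 16)/(F - 1) = (16 + F)/(-1 + F))
O(B)*J(L) = ((16 + 14)/(-1 + 14))*(-1*44) = (30/13)*(-44) = -1320/13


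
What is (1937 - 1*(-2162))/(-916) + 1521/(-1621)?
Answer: -8037715/1484836 ≈ -5.4132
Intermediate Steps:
(1937 - 1*(-2162))/(-916) + 1521/(-1621) = (1937 + 2162)*(-1/916) + 1521*(-1/1621) = 4099*(-1/916) - 1521/1621 = -4099/916 - 1521/1621 = -8037715/1484836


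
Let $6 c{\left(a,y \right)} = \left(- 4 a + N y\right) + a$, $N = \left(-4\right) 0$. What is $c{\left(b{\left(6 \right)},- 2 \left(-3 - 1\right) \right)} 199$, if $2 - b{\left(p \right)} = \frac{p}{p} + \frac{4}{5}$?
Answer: $- \frac{199}{10} \approx -19.9$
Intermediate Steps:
$N = 0$
$b{\left(p \right)} = \frac{1}{5}$ ($b{\left(p \right)} = 2 - \left(\frac{p}{p} + \frac{4}{5}\right) = 2 - \left(1 + 4 \cdot \frac{1}{5}\right) = 2 - \left(1 + \frac{4}{5}\right) = 2 - \frac{9}{5} = \frac{1}{5}$)
$c{\left(a,y \right)} = - \frac{a}{2}$ ($c{\left(a,y \right)} = \frac{\left(- 4 a + 0 y\right) + a}{6} = \frac{\left(- 4 a + 0\right) + a}{6} = \frac{- 4 a + a}{6} = \frac{\left(-3\right) a}{6} = - \frac{a}{2}$)
$c{\left(b{\left(6 \right)},- 2 \left(-3 - 1\right) \right)} 199 = \left(- \frac{1}{2}\right) \frac{1}{5} \cdot 199 = \left(- \frac{1}{10}\right) 199 = - \frac{199}{10}$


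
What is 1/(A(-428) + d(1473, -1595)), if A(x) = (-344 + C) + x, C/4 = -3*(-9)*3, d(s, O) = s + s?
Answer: 1/2498 ≈ 0.00040032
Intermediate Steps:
d(s, O) = 2*s
C = 324 (C = 4*(-3*(-9)*3) = 4*(27*3) = 4*81 = 324)
A(x) = -20 + x (A(x) = (-344 + 324) + x = -20 + x)
1/(A(-428) + d(1473, -1595)) = 1/((-20 - 428) + 2*1473) = 1/(-448 + 2946) = 1/2498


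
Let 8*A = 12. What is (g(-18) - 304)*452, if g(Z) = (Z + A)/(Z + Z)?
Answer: -823205/6 ≈ -1.3720e+5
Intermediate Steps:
A = 3/2 (A = (⅛)*12 = 3/2 ≈ 1.5000)
g(Z) = (3/2 + Z)/(2*Z) (g(Z) = (Z + 3/2)/(Z + Z) = (3/2 + Z)/((2*Z)) = (3/2 + Z)*(1/(2*Z)) = (3/2 + Z)/(2*Z))
(g(-18) - 304)*452 = ((¼)*(3 + 2*(-18))/(-18) - 304)*452 = ((¼)*(-1/18)*(3 - 36) - 304)*452 = ((¼)*(-1/18)*(-33) - 304)*452 = (11/24 - 304)*452 = -7285/24*452 = -823205/6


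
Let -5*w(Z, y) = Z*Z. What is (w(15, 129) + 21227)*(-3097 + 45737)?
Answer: 903200480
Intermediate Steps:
w(Z, y) = -Z²/5 (w(Z, y) = -Z*Z/5 = -Z²/5)
(w(15, 129) + 21227)*(-3097 + 45737) = (-⅕*15² + 21227)*(-3097 + 45737) = (-⅕*225 + 21227)*42640 = (-45 + 21227)*42640 = 21182*42640 = 903200480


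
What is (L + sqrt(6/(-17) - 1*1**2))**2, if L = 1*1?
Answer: (17 + I*sqrt(391))**2/289 ≈ -0.35294 + 2.3263*I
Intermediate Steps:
L = 1
(L + sqrt(6/(-17) - 1*1**2))**2 = (1 + sqrt(6/(-17) - 1*1**2))**2 = (1 + sqrt(6*(-1/17) - 1*1))**2 = (1 + sqrt(-6/17 - 1))**2 = (1 + sqrt(-23/17))**2 = (1 + I*sqrt(391)/17)**2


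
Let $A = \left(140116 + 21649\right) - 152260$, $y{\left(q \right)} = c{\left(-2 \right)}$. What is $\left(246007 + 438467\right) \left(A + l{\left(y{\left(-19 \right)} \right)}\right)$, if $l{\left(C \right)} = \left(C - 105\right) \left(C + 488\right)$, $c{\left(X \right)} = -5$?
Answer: $-29860178250$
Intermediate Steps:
$y{\left(q \right)} = -5$
$l{\left(C \right)} = \left(-105 + C\right) \left(488 + C\right)$
$A = 9505$ ($A = 161765 - 152260 = 9505$)
$\left(246007 + 438467\right) \left(A + l{\left(y{\left(-19 \right)} \right)}\right) = \left(246007 + 438467\right) \left(9505 + \left(-51240 + \left(-5\right)^{2} + 383 \left(-5\right)\right)\right) = 684474 \left(9505 - 53130\right) = 684474 \left(-43625\right) = -29860178250$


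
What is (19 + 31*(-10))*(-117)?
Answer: 34047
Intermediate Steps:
(19 + 31*(-10))*(-117) = (19 - 310)*(-117) = -291*(-117) = 34047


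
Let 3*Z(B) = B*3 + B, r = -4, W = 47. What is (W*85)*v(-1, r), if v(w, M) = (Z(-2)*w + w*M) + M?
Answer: 31960/3 ≈ 10653.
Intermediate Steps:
Z(B) = 4*B/3 (Z(B) = (B*3 + B)/3 = (3*B + B)/3 = (4*B)/3 = 4*B/3)
v(w, M) = M - 8*w/3 + M*w (v(w, M) = (((4/3)*(-2))*w + w*M) + M = (-8*w/3 + M*w) + M = M - 8*w/3 + M*w)
(W*85)*v(-1, r) = (47*85)*(-4 - 8/3*(-1) - 4*(-1)) = 3995*(-4 + 8/3 + 4) = 3995*(8/3) = 31960/3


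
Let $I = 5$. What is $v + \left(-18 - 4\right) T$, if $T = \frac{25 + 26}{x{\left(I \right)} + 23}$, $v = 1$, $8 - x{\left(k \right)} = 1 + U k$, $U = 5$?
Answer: $- \frac{1117}{5} \approx -223.4$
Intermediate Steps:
$x{\left(k \right)} = 7 - 5 k$ ($x{\left(k \right)} = 8 - \left(1 + 5 k\right) = 7 - 5 k$)
$T = \frac{51}{5}$ ($T = \frac{25 + 26}{\left(7 - 25\right) + 23} = \frac{51}{\left(7 - 25\right) + 23} = \frac{51}{-18 + 23} = \frac{51}{5} \approx 10.2$)
$v + \left(-18 - 4\right) T = 1 + \left(-18 - 4\right) \frac{51}{5} = 1 - \frac{1122}{5} = - \frac{1117}{5}$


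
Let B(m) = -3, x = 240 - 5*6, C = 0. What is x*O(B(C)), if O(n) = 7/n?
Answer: -490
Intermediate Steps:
x = 210 (x = 240 - 30 = 210)
x*O(B(C)) = 210*(7/(-3)) = 210*(7*(-1/3)) = 210*(-7/3) = -490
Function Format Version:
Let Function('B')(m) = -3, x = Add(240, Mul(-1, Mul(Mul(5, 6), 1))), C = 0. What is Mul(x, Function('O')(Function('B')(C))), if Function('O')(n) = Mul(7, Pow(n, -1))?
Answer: -490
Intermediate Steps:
x = 210 (x = Add(240, Mul(-1, Mul(30, 1))) = Add(240, Mul(-1, 30)) = Add(240, -30) = 210)
Mul(x, Function('O')(Function('B')(C))) = Mul(210, Mul(7, Pow(-3, -1))) = Mul(210, Mul(7, Rational(-1, 3))) = Mul(210, Rational(-7, 3)) = -490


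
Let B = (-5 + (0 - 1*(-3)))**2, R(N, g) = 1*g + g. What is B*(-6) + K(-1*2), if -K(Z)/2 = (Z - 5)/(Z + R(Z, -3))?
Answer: -103/4 ≈ -25.750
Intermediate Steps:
R(N, g) = 2*g (R(N, g) = g + g = 2*g)
B = 4 (B = (-5 + (0 + 3))**2 = (-5 + 3)**2 = (-2)**2 = 4)
K(Z) = -2*(-5 + Z)/(-6 + Z) (K(Z) = -2*(Z - 5)/(Z + 2*(-3)) = -2*(-5 + Z)/(Z - 6) = -2*(-5 + Z)/(-6 + Z))
B*(-6) + K(-1*2) = 4*(-6) + 2*(5 - (-1)*2)/(-6 - 1*2) = -24 + 2*(5 - 1*(-2))/(-6 - 2) = -24 + 2*(5 + 2)/(-8) = -24 + 2*(-1/8)*7 = -24 - 7/4 = -103/4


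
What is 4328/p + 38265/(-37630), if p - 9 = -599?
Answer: -18543899/2220170 ≈ -8.3525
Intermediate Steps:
p = -590 (p = 9 - 599 = -590)
4328/p + 38265/(-37630) = 4328/(-590) + 38265/(-37630) = 4328*(-1/590) + 38265*(-1/37630) = -2164/295 - 7653/7526 = -18543899/2220170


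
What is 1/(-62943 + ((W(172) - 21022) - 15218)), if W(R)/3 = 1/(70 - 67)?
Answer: -1/99182 ≈ -1.0082e-5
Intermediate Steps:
W(R) = 1 (W(R) = 3/(70 - 67) = 3/3 = 3*(⅓) = 1)
1/(-62943 + ((W(172) - 21022) - 15218)) = 1/(-62943 + ((1 - 21022) - 15218)) = 1/(-62943 + (-21021 - 15218)) = 1/(-62943 - 36239) = 1/(-99182) = -1/99182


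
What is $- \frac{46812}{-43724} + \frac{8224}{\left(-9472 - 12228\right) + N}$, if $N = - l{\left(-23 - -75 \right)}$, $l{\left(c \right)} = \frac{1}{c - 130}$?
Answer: $\frac{12796555665}{18501799669} \approx 0.69164$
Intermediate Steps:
$l{\left(c \right)} = \frac{1}{-130 + c}$
$N = \frac{1}{78}$ ($N = - \frac{1}{-130 - -52} = - \frac{1}{-130 + \left(-23 + 75\right)} = - \frac{1}{-130 + 52} = - \frac{1}{-78} = \left(-1\right) \left(- \frac{1}{78}\right) = \frac{1}{78} \approx 0.012821$)
$- \frac{46812}{-43724} + \frac{8224}{\left(-9472 - 12228\right) + N} = - \frac{46812}{-43724} + \frac{8224}{\left(-9472 - 12228\right) + \frac{1}{78}} = \left(-46812\right) \left(- \frac{1}{43724}\right) + \frac{8224}{-21700 + \frac{1}{78}} = \frac{11703}{10931} + \frac{8224}{- \frac{1692599}{78}} = \frac{11703}{10931} + 8224 \left(- \frac{78}{1692599}\right) = \frac{11703}{10931} - \frac{641472}{1692599} = \frac{12796555665}{18501799669}$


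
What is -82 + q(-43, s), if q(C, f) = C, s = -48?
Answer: -125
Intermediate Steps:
-82 + q(-43, s) = -82 - 43 = -125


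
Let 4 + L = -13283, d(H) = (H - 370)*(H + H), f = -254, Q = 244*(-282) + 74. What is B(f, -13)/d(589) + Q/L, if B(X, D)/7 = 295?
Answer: 1973285827/380867426 ≈ 5.1810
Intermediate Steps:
Q = -68734 (Q = -68808 + 74 = -68734)
B(X, D) = 2065 (B(X, D) = 7*295 = 2065)
d(H) = 2*H*(-370 + H) (d(H) = (-370 + H)*(2*H) = 2*H*(-370 + H))
L = -13287 (L = -4 - 13283 = -13287)
B(f, -13)/d(589) + Q/L = 2065/((2*589*(-370 + 589))) - 68734/(-13287) = 2065/((2*589*219)) - 68734*(-1/13287) = 2065/257982 + 68734/13287 = 1973285827/380867426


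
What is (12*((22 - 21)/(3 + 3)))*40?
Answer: 80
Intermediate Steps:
(12*((22 - 21)/(3 + 3)))*40 = (12*(1/6))*40 = 2*40 = 80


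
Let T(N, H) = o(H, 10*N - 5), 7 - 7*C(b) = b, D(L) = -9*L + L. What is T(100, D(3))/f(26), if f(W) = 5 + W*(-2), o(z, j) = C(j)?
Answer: 988/329 ≈ 3.0030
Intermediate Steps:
D(L) = -8*L
C(b) = 1 - b/7
o(z, j) = 1 - j/7
T(N, H) = 12/7 - 10*N/7 (T(N, H) = 1 - (10*N - 5)/7 = 1 - (-5 + 10*N)/7 = 1 + (5/7 - 10*N/7) = 12/7 - 10*N/7)
f(W) = 5 - 2*W
T(100, D(3))/f(26) = (12/7 - 10/7*100)/(5 - 2*26) = (12/7 - 1000/7)/(5 - 52) = -988/7/(-47) = -988/7*(-1/47) = 988/329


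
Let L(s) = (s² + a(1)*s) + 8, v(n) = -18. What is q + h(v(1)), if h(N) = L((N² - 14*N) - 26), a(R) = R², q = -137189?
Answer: 165869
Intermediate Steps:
L(s) = 8 + s + s² (L(s) = (s² + 1²*s) + 8 = (s² + 1*s) + 8 = (s² + s) + 8 = (s + s²) + 8 = 8 + s + s²)
h(N) = -18 + N² + (-26 + N² - 14*N)² - 14*N (h(N) = 8 + ((N² - 14*N) - 26) + ((N² - 14*N) - 26)² = 8 + (-26 + N² - 14*N) + (-26 + N² - 14*N)² = -18 + N² + (-26 + N² - 14*N)² - 14*N)
q + h(v(1)) = -137189 + (-18 + (-18)² + (26 - 1*(-18)² + 14*(-18))² - 14*(-18)) = -137189 + (-18 + 324 + (26 - 1*324 - 252)² + 252) = -137189 + (-18 + 324 + (26 - 324 - 252)² + 252) = -137189 + (-18 + 324 + (-550)² + 252) = -137189 + (-18 + 324 + 302500 + 252) = -137189 + 303058 = 165869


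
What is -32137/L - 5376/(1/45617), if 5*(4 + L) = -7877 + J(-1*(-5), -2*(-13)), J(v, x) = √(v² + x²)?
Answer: -2184777923481613/8908844 + 22955*√701/8908844 ≈ -2.4524e+8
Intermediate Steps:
L = -7897/5 + √701/5 (L = -4 + (-7877 + √((-1*(-5))² + (-2*(-13))²))/5 = -4 + (-7877 + √(5² + 26²))/5 = -4 + (-7877 + √(25 + 676))/5 = -4 + (-7877 + √701)/5 = -4 + (-7877/5 + √701/5) = -7897/5 + √701/5 ≈ -1574.1)
-32137/L - 5376/(1/45617) = -32137/(-7897/5 + √701/5) - 5376/(1/45617) = -32137/(-7897/5 + √701/5) - 5376/1/45617 = -32137/(-7897/5 + √701/5) - 5376*45617 = -32137/(-7897/5 + √701/5) - 245236992 = -245236992 - 32137/(-7897/5 + √701/5)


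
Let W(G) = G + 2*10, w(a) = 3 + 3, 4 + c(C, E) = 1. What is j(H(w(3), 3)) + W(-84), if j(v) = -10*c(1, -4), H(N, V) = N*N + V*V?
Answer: -34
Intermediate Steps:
c(C, E) = -3 (c(C, E) = -4 + 1 = -3)
w(a) = 6
H(N, V) = N² + V²
W(G) = 20 + G (W(G) = G + 20 = 20 + G)
j(v) = 30 (j(v) = -10*(-3) = 30)
j(H(w(3), 3)) + W(-84) = 30 + (20 - 84) = 30 - 64 = -34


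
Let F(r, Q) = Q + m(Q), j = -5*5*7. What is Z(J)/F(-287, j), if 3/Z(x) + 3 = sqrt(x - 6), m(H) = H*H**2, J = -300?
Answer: 1/187584250 + I*sqrt(34)/187584250 ≈ 5.3309e-9 + 3.1084e-8*I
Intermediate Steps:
m(H) = H**3
j = -175 (j = -25*7 = -175)
Z(x) = 3/(-3 + sqrt(-6 + x)) (Z(x) = 3/(-3 + sqrt(x - 6)) = 3/(-3 + sqrt(-6 + x)))
F(r, Q) = Q + Q**3
Z(J)/F(-287, j) = (3/(-3 + sqrt(-6 - 300)))/(-175 + (-175)**3) = (3/(-3 + sqrt(-306)))/(-175 - 5359375) = (3/(-3 + 3*I*sqrt(34)))/(-5359550) = (3/(-3 + 3*I*sqrt(34)))*(-1/5359550) = -3/(5359550*(-3 + 3*I*sqrt(34)))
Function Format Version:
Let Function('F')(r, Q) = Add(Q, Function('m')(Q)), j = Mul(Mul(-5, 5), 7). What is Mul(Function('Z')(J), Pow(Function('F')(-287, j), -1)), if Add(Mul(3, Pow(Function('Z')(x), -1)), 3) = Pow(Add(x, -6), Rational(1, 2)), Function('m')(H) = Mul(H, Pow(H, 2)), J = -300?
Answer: Add(Rational(1, 187584250), Mul(Rational(1, 187584250), I, Pow(34, Rational(1, 2)))) ≈ Add(5.3309e-9, Mul(3.1084e-8, I))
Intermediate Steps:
Function('m')(H) = Pow(H, 3)
j = -175 (j = Mul(-25, 7) = -175)
Function('Z')(x) = Mul(3, Pow(Add(-3, Pow(Add(-6, x), Rational(1, 2))), -1)) (Function('Z')(x) = Mul(3, Pow(Add(-3, Pow(Add(x, -6), Rational(1, 2))), -1)) = Mul(3, Pow(Add(-3, Pow(Add(-6, x), Rational(1, 2))), -1)))
Function('F')(r, Q) = Add(Q, Pow(Q, 3))
Mul(Function('Z')(J), Pow(Function('F')(-287, j), -1)) = Mul(Mul(3, Pow(Add(-3, Pow(Add(-6, -300), Rational(1, 2))), -1)), Pow(Add(-175, Pow(-175, 3)), -1)) = Mul(Mul(3, Pow(Add(-3, Pow(-306, Rational(1, 2))), -1)), Pow(Add(-175, -5359375), -1)) = Mul(Mul(3, Pow(Add(-3, Mul(3, I, Pow(34, Rational(1, 2)))), -1)), Pow(-5359550, -1)) = Mul(Mul(3, Pow(Add(-3, Mul(3, I, Pow(34, Rational(1, 2)))), -1)), Rational(-1, 5359550)) = Mul(Rational(-3, 5359550), Pow(Add(-3, Mul(3, I, Pow(34, Rational(1, 2)))), -1))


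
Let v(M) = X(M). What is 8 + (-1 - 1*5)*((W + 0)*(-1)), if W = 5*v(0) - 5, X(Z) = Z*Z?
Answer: -22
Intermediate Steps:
X(Z) = Z**2
v(M) = M**2
W = -5 (W = 5*0**2 - 5 = 5*0 - 5 = 0 - 5 = -5)
8 + (-1 - 1*5)*((W + 0)*(-1)) = 8 + (-1 - 1*5)*((-5 + 0)*(-1)) = 8 + (-1 - 5)*(-5*(-1)) = 8 - 6*5 = 8 - 30 = -22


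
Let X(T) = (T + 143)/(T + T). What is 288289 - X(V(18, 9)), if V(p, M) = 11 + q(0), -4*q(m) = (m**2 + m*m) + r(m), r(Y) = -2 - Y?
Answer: 13260985/46 ≈ 2.8828e+5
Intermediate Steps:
q(m) = 1/2 - m**2/2 + m/4 (q(m) = -((m**2 + m*m) + (-2 - m))/4 = -((m**2 + m**2) + (-2 - m))/4 = -(2*m**2 + (-2 - m))/4 = -(-2 - m + 2*m**2)/4 = 1/2 - m**2/2 + m/4)
V(p, M) = 23/2 (V(p, M) = 11 + (1/2 - 1/2*0**2 + (1/4)*0) = 11 + (1/2 - 1/2*0 + 0) = 11 + (1/2 + 0 + 0) = 11 + 1/2 = 23/2)
X(T) = (143 + T)/(2*T) (X(T) = (143 + T)/((2*T)) = (143 + T)*(1/(2*T)) = (143 + T)/(2*T))
288289 - X(V(18, 9)) = 288289 - (143 + 23/2)/(2*23/2) = 288289 - 2*309/(2*23*2) = 288289 - 1*309/46 = 288289 - 309/46 = 13260985/46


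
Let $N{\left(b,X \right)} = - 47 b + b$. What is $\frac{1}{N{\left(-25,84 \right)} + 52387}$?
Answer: $\frac{1}{53537} \approx 1.8679 \cdot 10^{-5}$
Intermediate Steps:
$N{\left(b,X \right)} = - 46 b$
$\frac{1}{N{\left(-25,84 \right)} + 52387} = \frac{1}{\left(-46\right) \left(-25\right) + 52387} = \frac{1}{1150 + 52387} = \frac{1}{53537}$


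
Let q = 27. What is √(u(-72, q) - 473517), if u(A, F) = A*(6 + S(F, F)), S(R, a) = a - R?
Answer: 3*I*√52661 ≈ 688.44*I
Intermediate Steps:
u(A, F) = 6*A (u(A, F) = A*(6 + (F - F)) = A*(6 + 0) = A*6 = 6*A)
√(u(-72, q) - 473517) = √(6*(-72) - 473517) = √(-432 - 473517) = √(-473949) = 3*I*√52661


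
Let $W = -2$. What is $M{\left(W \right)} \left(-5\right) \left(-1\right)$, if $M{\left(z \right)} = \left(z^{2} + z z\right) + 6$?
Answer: $70$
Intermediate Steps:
$M{\left(z \right)} = 6 + 2 z^{2}$ ($M{\left(z \right)} = \left(z^{2} + z^{2}\right) + 6 = 2 z^{2} + 6 = 6 + 2 z^{2}$)
$M{\left(W \right)} \left(-5\right) \left(-1\right) = \left(6 + 2 \left(-2\right)^{2}\right) \left(-5\right) \left(-1\right) = \left(6 + 2 \cdot 4\right) \left(-5\right) \left(-1\right) = \left(6 + 8\right) \left(-5\right) \left(-1\right) = 14 \left(-5\right) \left(-1\right) = \left(-70\right) \left(-1\right) = 70$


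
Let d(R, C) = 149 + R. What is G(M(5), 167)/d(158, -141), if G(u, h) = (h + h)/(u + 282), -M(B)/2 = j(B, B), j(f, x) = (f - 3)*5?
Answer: 167/40217 ≈ 0.0041525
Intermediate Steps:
j(f, x) = -15 + 5*f (j(f, x) = (-3 + f)*5 = -15 + 5*f)
M(B) = 30 - 10*B (M(B) = -2*(-15 + 5*B) = 30 - 10*B)
G(u, h) = 2*h/(282 + u) (G(u, h) = (2*h)/(282 + u) = 2*h/(282 + u))
G(M(5), 167)/d(158, -141) = (2*167/(282 + (30 - 10*5)))/(149 + 158) = (2*167/(282 + (30 - 50)))/307 = (2*167/(282 - 20))*(1/307) = (2*167/262)*(1/307) = (2*167*(1/262))*(1/307) = (167/131)*(1/307) = 167/40217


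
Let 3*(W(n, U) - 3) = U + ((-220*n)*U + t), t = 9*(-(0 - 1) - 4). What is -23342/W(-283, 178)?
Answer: -35013/5541220 ≈ -0.0063186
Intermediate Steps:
t = -27 (t = 9*(-1*(-1) - 4) = 9*(1 - 4) = 9*(-3) = -27)
W(n, U) = -6 + U/3 - 220*U*n/3 (W(n, U) = 3 + (U + ((-220*n)*U - 27))/3 = 3 + (U + (-220*U*n - 27))/3 = 3 + (U + (-27 - 220*U*n))/3 = 3 + (-27 + U - 220*U*n)/3 = 3 + (-9 + U/3 - 220*U*n/3) = -6 + U/3 - 220*U*n/3)
-23342/W(-283, 178) = -23342/(-6 + (1/3)*178 - 220/3*178*(-283)) = -23342/(-6 + 178/3 + 11082280/3) = -23342/11082440/3 = -23342*3/11082440 = -35013/5541220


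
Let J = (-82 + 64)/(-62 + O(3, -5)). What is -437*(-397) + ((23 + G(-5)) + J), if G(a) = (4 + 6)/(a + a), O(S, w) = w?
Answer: 11625255/67 ≈ 1.7351e+5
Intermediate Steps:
G(a) = 5/a (G(a) = 10/((2*a)) = 10*(1/(2*a)) = 5/a)
J = 18/67 (J = (-82 + 64)/(-62 - 5) = -18/(-67) = -18*(-1/67) = 18/67 ≈ 0.26866)
-437*(-397) + ((23 + G(-5)) + J) = -437*(-397) + ((23 + 5/(-5)) + 18/67) = 173489 + ((23 + 5*(-⅕)) + 18/67) = 173489 + ((23 - 1) + 18/67) = 173489 + (22 + 18/67) = 173489 + 1492/67 = 11625255/67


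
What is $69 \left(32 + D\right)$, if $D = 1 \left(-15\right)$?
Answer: $1173$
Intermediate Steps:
$D = -15$
$69 \left(32 + D\right) = 69 \left(32 - 15\right) = 69 \cdot 17 = 1173$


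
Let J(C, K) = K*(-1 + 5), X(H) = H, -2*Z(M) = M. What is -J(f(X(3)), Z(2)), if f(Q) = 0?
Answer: 4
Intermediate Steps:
Z(M) = -M/2
J(C, K) = 4*K (J(C, K) = K*4 = 4*K)
-J(f(X(3)), Z(2)) = -4*(-½*2) = -4*(-1) = -1*(-4) = 4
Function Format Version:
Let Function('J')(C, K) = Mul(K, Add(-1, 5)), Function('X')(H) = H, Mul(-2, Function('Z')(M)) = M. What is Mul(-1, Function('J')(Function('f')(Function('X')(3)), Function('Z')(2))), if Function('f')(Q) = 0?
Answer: 4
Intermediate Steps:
Function('Z')(M) = Mul(Rational(-1, 2), M)
Function('J')(C, K) = Mul(4, K) (Function('J')(C, K) = Mul(K, 4) = Mul(4, K))
Mul(-1, Function('J')(Function('f')(Function('X')(3)), Function('Z')(2))) = Mul(-1, Mul(4, Mul(Rational(-1, 2), 2))) = Mul(-1, Mul(4, -1)) = Mul(-1, -4) = 4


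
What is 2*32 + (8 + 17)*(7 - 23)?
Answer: -336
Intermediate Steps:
2*32 + (8 + 17)*(7 - 23) = 64 + 25*(-16) = 64 - 400 = -336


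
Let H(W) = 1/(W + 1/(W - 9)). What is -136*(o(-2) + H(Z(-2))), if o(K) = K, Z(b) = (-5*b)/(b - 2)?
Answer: 2272/7 ≈ 324.57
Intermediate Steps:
Z(b) = -5*b/(-2 + b) (Z(b) = (-5*b)/(-2 + b) = -5*b/(-2 + b))
H(W) = 1/(W + 1/(-9 + W))
-136*(o(-2) + H(Z(-2))) = -136*(-2 + (-9 - 5*(-2)/(-2 - 2))/(1 + (-5*(-2)/(-2 - 2))² - (-45)*(-2)/(-2 - 2))) = -136*(-2 + (-9 - 5*(-2)/(-4))/(1 + (-5*(-2)/(-4))² - (-45)*(-2)/(-4))) = -136*(-2 + (-9 - 5*(-2)*(-¼))/(1 + (-5*(-2)*(-¼))² - (-45)*(-2)*(-1)/4)) = -136*(-2 + (-9 - 5/2)/(1 + (-5/2)² - 9*(-5/2))) = -136*(-2 - 23/2/(1 + 25/4 + 45/2)) = -136*(-2 - 23/2/(119/4)) = -136*(-2 + (4/119)*(-23/2)) = -136*(-2 - 46/119) = -136*(-284/119) = 2272/7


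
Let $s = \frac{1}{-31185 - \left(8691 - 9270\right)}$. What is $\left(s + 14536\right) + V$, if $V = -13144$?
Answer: $\frac{42603551}{30606} \approx 1392.0$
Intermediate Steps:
$s = - \frac{1}{30606}$ ($s = \frac{1}{-31185 - -579} = \frac{1}{-31185 + \left(-8691 + 9270\right)} = \frac{1}{-31185 + 579} = \frac{1}{-30606} = - \frac{1}{30606} \approx -3.2673 \cdot 10^{-5}$)
$\left(s + 14536\right) + V = \left(- \frac{1}{30606} + 14536\right) - 13144 = \frac{444888815}{30606} - 13144 = \frac{42603551}{30606}$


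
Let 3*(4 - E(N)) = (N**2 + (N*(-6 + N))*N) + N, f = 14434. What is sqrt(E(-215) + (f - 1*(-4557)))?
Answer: 10*sqrt(34089) ≈ 1846.3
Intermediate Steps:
E(N) = 4 - N/3 - N**2/3 - N**2*(-6 + N)/3 (E(N) = 4 - ((N**2 + (N*(-6 + N))*N) + N)/3 = 4 - ((N**2 + N**2*(-6 + N)) + N)/3 = 4 - (N + N**2 + N**2*(-6 + N))/3 = 4 + (-N/3 - N**2/3 - N**2*(-6 + N)/3) = 4 - N/3 - N**2/3 - N**2*(-6 + N)/3)
sqrt(E(-215) + (f - 1*(-4557))) = sqrt((4 - 1/3*(-215) - 1/3*(-215)**3 + (5/3)*(-215)**2) + (14434 - 1*(-4557))) = sqrt((4 + 215/3 - 1/3*(-9938375) + (5/3)*46225) + (14434 + 4557)) = sqrt((4 + 215/3 + 9938375/3 + 231125/3) + 18991) = sqrt(3389909 + 18991) = sqrt(3408900) = 10*sqrt(34089)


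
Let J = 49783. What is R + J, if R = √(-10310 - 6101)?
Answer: 49783 + I*√16411 ≈ 49783.0 + 128.11*I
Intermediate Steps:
R = I*√16411 (R = √(-16411) = I*√16411 ≈ 128.11*I)
R + J = I*√16411 + 49783 = 49783 + I*√16411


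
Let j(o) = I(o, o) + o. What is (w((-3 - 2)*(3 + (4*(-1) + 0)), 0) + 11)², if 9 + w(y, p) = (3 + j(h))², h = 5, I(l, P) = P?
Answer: 29241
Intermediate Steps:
j(o) = 2*o (j(o) = o + o = 2*o)
w(y, p) = 160 (w(y, p) = -9 + (3 + 2*5)² = -9 + (3 + 10)² = -9 + 13² = -9 + 169 = 160)
(w((-3 - 2)*(3 + (4*(-1) + 0)), 0) + 11)² = (160 + 11)² = 171² = 29241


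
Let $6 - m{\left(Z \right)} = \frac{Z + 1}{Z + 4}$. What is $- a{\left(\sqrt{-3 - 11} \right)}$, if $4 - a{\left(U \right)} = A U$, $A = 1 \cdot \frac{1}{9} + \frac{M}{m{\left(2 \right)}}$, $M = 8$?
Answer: $-4 + \frac{155 i \sqrt{14}}{99} \approx -4.0 + 5.8581 i$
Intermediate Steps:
$m{\left(Z \right)} = 6 - \frac{1 + Z}{4 + Z}$ ($m{\left(Z \right)} = 6 - \frac{Z + 1}{Z + 4} = 6 - \frac{1 + Z}{4 + Z}$)
$A = \frac{155}{99}$ ($A = 1 \cdot \frac{1}{9} + \frac{8}{\frac{1}{4 + 2} \left(23 + 5 \cdot 2\right)} = 1 \cdot \frac{1}{9} + \frac{8}{\frac{1}{6} \left(23 + 10\right)} = \frac{1}{9} + \frac{8}{\frac{1}{6} \cdot 33} = \frac{1}{9} + \frac{8}{\frac{11}{2}} = \frac{1}{9} + 8 \cdot \frac{2}{11} = \frac{1}{9} + \frac{16}{11} = \frac{155}{99} \approx 1.5657$)
$a{\left(U \right)} = 4 - \frac{155 U}{99}$
$- a{\left(\sqrt{-3 - 11} \right)} = - (4 - \frac{155 \sqrt{-3 - 11}}{99}) = - (4 - \frac{155 \sqrt{-14}}{99}) = - (4 - \frac{155 i \sqrt{14}}{99}) = -4 + \frac{155 i \sqrt{14}}{99}$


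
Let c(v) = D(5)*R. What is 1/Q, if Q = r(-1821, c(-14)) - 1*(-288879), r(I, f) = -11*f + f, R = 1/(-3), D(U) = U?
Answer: 3/866687 ≈ 3.4615e-6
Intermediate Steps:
R = -1/3 (R = 1*(-1/3) = -1/3 ≈ -0.33333)
c(v) = -5/3 (c(v) = 5*(-1/3) = -5/3)
r(I, f) = -10*f
Q = 866687/3 (Q = -10*(-5/3) - 1*(-288879) = 50/3 + 288879 = 866687/3 ≈ 2.8890e+5)
1/Q = 1/(866687/3) = 3/866687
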